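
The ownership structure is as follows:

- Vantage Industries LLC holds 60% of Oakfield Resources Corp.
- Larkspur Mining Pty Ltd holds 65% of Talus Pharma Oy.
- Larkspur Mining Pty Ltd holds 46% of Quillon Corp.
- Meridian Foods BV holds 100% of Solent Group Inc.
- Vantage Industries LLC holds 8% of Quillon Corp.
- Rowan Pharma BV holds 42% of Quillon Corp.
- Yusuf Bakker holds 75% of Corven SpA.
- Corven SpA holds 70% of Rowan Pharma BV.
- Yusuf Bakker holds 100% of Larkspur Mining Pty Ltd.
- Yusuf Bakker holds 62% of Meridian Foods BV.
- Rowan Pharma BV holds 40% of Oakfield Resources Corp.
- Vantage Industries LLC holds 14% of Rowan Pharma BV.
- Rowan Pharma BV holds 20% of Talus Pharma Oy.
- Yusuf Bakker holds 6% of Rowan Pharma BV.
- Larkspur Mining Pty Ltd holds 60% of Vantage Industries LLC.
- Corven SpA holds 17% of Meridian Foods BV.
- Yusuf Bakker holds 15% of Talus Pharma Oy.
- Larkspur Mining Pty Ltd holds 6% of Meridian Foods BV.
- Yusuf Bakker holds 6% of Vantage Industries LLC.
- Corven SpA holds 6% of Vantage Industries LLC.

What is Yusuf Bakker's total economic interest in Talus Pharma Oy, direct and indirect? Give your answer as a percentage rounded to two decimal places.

Yusuf reaches Talus along 7 paths.
Via Larkspur → Vantage → Rowan: 100% × 60% × 14% × 20% = 1.68%.
Via Vantage → Rowan: 6% × 14% × 20% = 0.168%.
Via Corven → Vantage → Rowan: 75% × 6% × 14% × 20% = 0.126%.
Via Corven → Rowan: 75% × 70% × 20% = 10.5%.
Via Rowan: 6% × 20% = 1.2%.
Via Larkspur: 100% × 65% = 65%.
Direct stake: 15% = 15%.
Total: 1.68% + 0.168% + 0.126% + 10.5% + 1.2% + 65% + 15% = 93.674%.
Rounded: 93.67%.

93.67%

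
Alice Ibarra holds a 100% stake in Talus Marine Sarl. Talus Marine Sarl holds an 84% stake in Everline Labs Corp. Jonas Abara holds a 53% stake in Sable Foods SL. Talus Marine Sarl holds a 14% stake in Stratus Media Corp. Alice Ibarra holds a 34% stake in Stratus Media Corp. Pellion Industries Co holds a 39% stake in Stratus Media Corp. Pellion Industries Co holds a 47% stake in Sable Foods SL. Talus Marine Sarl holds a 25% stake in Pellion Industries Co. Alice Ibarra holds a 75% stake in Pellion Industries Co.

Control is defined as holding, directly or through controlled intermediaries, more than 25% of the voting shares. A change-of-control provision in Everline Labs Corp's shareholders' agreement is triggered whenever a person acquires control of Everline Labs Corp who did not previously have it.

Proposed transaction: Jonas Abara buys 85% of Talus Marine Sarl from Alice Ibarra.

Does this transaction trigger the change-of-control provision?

Yes

The purchase adds only to Jonas's holdings (Alice's stake shrinks), so Jonas is the only person who could newly come to control Everline.
Jonas holds 53% of Sable, so Jonas controls Sable.
Neither Jonas nor any entity Jonas controls holds any voting interest in Everline.
So before the transaction, Jonas does not control Everline.
After the purchase, Jonas holds 85% of Talus directly, and Alice's stake falls to 15%.
Jonas holds 85% of Talus, so Jonas controls Talus.
Talus holds 84% of Everline, so Jonas controls Everline.
Jonas did not control Everline before and does after, so the clause is triggered.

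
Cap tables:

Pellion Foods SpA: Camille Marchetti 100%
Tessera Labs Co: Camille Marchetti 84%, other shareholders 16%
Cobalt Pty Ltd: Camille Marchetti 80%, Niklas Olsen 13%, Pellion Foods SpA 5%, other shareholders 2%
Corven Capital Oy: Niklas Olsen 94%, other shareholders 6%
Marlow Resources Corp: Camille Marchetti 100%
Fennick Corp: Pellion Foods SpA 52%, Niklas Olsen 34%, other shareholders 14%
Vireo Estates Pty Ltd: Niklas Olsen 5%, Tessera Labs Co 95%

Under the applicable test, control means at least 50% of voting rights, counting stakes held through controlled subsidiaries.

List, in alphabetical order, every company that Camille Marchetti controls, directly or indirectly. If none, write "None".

Camille holds 100% of Pellion, so Camille controls Pellion.
Camille holds 84% of Tessera, so Camille controls Tessera.
Camille and Pellion together hold 80% + 5% = 85% of Cobalt, so Camille controls Cobalt.
Camille holds 100% of Marlow, so Camille controls Marlow.
Pellion holds 52% of Fennick, so Camille controls Fennick.
Tessera holds 95% of Vireo, so Camille controls Vireo.
No other company's threshold is met.

Cobalt Pty Ltd, Fennick Corp, Marlow Resources Corp, Pellion Foods SpA, Tessera Labs Co, Vireo Estates Pty Ltd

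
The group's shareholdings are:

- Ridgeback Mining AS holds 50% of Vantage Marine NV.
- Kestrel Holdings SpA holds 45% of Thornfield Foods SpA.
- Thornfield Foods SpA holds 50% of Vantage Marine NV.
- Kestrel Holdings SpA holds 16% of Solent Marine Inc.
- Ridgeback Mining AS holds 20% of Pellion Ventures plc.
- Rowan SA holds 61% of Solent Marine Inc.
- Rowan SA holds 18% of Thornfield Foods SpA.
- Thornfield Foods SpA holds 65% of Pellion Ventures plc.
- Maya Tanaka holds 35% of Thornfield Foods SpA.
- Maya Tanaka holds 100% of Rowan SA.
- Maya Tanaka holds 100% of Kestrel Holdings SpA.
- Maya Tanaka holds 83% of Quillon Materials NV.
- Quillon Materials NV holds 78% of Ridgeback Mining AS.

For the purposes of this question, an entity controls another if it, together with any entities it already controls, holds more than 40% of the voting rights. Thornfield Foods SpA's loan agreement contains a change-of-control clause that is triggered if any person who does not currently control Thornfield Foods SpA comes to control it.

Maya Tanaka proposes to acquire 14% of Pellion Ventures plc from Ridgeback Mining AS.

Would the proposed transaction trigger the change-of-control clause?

The purchase adds only to Maya's holdings (Ridgeback's stake shrinks), so Maya is the only person who could newly come to control Thornfield.
Maya holds 100% of Rowan, so Maya controls Rowan.
Maya holds 100% of Kestrel, so Maya controls Kestrel.
Kestrel and Maya and Rowan together hold 45% + 35% + 18% = 98% of Thornfield, so Maya controls Thornfield.
So Maya already controls Thornfield before the transaction.
After the purchase, Maya holds 14% of Pellion directly, and Ridgeback's stake falls to 6%.
Maya controlled Thornfield already, so this is not a new person acquiring control; every other person's position is unchanged or reduced.
No new person acquires control, so the clause is not triggered.

No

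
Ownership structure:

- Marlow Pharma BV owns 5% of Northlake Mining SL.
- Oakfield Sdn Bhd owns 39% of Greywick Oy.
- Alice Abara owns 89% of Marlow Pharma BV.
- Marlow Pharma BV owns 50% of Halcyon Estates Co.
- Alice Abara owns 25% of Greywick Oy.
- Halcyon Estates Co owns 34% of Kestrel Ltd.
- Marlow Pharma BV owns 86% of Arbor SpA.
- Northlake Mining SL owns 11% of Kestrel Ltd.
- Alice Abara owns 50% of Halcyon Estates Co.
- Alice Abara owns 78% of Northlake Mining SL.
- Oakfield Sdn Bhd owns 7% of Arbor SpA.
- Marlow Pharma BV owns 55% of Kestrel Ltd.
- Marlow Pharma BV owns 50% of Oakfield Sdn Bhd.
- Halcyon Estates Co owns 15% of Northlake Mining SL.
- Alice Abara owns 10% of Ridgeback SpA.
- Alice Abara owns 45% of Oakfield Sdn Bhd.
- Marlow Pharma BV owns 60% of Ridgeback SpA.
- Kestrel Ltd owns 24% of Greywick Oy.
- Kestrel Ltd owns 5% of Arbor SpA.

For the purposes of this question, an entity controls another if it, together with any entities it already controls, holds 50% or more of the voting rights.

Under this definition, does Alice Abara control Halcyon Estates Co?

Alice holds 89% of Marlow, so Alice controls Marlow.
Alice and Marlow together hold 50% + 50% = 100% of Halcyon, so Alice controls Halcyon.

Yes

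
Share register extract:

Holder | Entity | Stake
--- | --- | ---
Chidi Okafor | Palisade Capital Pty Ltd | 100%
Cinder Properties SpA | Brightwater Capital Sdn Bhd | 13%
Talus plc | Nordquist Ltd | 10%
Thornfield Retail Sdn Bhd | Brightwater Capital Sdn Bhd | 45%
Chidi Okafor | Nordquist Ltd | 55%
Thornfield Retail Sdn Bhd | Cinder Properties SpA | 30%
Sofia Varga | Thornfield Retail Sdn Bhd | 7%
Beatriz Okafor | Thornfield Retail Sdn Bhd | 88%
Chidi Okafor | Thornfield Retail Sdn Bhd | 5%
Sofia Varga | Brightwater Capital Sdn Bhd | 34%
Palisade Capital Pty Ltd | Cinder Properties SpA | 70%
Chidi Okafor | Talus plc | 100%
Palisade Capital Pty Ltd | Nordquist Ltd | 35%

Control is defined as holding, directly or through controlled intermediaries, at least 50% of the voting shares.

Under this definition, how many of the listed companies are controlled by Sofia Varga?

Sofia's largest direct stake is 34% in Brightwater, which does not meet the threshold.
Sofia controls 0 companies.

0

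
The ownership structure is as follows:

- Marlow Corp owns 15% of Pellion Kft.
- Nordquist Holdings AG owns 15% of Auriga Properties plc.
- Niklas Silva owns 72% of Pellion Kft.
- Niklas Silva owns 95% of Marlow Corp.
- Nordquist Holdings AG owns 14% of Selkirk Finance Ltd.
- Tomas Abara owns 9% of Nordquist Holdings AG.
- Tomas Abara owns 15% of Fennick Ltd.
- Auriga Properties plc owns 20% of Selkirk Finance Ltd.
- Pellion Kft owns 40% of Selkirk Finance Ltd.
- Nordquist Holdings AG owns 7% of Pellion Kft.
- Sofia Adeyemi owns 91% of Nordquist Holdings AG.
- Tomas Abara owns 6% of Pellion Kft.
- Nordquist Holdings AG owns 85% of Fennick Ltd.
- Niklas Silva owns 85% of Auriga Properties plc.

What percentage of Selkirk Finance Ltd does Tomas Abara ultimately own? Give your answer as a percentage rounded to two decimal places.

Tomas reaches Selkirk along 4 paths.
Via Nordquist → Auriga: 9% × 15% × 20% = 0.27%.
Via Nordquist: 9% × 14% = 1.26%.
Via Pellion: 6% × 40% = 2.4%.
Via Nordquist → Pellion: 9% × 7% × 40% = 0.252%.
Total: 0.27% + 1.26% + 2.4% + 0.252% = 4.182%.
Rounded: 4.18%.

4.18%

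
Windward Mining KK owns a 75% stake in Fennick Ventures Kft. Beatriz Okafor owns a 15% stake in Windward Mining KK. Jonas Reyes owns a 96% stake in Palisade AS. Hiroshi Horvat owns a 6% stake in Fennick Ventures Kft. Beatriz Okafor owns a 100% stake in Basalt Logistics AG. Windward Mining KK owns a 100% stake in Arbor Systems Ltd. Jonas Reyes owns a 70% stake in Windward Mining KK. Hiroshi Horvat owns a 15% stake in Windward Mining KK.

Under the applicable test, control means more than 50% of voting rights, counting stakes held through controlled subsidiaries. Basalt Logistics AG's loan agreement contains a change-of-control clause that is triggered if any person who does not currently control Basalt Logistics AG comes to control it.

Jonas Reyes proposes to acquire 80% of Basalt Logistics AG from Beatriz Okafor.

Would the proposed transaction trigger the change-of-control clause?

Yes

The purchase adds only to Jonas's holdings (Beatriz's stake shrinks), so Jonas is the only person who could newly come to control Basalt.
Jonas holds 70% of Windward, so Jonas controls Windward.
Windward holds 100% of Arbor, so Jonas controls Arbor.
Windward holds 75% of Fennick, so Jonas controls Fennick.
Jonas holds 96% of Palisade, so Jonas controls Palisade.
Neither Jonas nor any entity Jonas controls holds any voting interest in Basalt.
So before the transaction, Jonas does not control Basalt.
After the purchase, Jonas holds 80% of Basalt directly, and Beatriz's stake falls to 20%.
Jonas holds 80% of Basalt, so Jonas controls Basalt.
Jonas did not control Basalt before and does after, so the clause is triggered.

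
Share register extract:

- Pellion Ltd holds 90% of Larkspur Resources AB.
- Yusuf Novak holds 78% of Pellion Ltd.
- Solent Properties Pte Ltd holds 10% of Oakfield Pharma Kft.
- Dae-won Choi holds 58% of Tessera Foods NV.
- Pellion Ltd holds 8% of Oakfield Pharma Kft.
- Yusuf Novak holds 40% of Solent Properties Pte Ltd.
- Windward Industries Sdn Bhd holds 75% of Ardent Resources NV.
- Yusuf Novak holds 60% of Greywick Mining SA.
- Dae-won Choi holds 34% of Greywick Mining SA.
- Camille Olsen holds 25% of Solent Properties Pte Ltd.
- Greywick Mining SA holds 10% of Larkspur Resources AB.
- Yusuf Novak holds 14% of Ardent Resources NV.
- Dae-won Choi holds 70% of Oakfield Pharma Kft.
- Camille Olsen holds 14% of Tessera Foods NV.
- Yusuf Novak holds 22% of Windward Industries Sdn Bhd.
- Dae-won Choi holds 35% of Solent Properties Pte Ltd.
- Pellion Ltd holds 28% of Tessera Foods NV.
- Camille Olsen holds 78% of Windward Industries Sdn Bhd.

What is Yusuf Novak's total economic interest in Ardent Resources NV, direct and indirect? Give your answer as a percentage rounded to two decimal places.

Yusuf reaches Ardent along 2 paths.
Direct stake: 14% = 14%.
Via Windward: 22% × 75% = 16.5%.
Total: 14% + 16.5% = 30.5%.
Rounded: 30.50%.

30.50%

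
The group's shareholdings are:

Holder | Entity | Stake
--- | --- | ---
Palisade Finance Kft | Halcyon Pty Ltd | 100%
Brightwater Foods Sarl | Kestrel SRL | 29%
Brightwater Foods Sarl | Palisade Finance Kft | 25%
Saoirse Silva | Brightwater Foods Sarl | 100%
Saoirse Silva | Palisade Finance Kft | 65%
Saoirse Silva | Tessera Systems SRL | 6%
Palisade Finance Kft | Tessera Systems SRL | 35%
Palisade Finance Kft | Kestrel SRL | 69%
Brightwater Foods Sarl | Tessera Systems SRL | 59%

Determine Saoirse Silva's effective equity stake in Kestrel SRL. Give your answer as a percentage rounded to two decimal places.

Saoirse reaches Kestrel along 3 paths.
Via Brightwater: 100% × 29% = 29%.
Via Brightwater → Palisade: 100% × 25% × 69% = 17.25%.
Via Palisade: 65% × 69% = 44.85%.
Total: 29% + 17.25% + 44.85% = 91.1%.
Rounded: 91.10%.

91.10%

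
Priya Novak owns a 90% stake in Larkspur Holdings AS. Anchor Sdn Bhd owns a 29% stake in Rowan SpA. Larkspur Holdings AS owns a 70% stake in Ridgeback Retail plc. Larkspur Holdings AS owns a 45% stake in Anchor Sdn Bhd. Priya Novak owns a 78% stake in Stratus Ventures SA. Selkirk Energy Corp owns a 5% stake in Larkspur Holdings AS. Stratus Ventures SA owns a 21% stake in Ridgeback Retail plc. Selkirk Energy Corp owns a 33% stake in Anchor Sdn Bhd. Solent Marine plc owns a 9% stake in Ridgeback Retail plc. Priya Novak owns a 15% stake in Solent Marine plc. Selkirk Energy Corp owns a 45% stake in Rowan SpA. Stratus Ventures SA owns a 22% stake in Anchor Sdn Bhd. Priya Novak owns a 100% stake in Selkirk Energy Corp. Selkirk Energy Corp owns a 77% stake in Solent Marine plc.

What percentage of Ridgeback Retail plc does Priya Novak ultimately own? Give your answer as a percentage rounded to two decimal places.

Priya reaches Ridgeback along 5 paths.
Via Selkirk → Larkspur: 100% × 5% × 70% = 3.5%.
Via Larkspur: 90% × 70% = 63%.
Via Stratus: 78% × 21% = 16.38%.
Via Solent: 15% × 9% = 1.35%.
Via Selkirk → Solent: 100% × 77% × 9% = 6.93%.
Total: 3.5% + 63% + 16.38% + 1.35% + 6.93% = 91.16%.

91.16%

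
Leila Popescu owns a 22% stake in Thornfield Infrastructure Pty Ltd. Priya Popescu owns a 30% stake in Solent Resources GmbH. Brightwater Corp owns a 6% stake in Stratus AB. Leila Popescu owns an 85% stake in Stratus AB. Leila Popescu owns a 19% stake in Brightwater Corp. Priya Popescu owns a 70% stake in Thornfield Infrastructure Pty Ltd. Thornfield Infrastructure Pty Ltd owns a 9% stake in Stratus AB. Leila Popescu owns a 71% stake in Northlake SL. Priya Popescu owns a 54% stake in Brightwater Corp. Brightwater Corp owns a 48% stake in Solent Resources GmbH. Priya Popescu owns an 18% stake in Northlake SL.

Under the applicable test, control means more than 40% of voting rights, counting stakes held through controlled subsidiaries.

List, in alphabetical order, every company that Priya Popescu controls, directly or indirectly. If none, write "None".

Priya holds 54% of Brightwater, so Priya controls Brightwater.
Priya holds 70% of Thornfield, so Priya controls Thornfield.
Brightwater and Priya together hold 48% + 30% = 78% of Solent, so Priya controls Solent.
No other company's threshold is met.

Brightwater Corp, Solent Resources GmbH, Thornfield Infrastructure Pty Ltd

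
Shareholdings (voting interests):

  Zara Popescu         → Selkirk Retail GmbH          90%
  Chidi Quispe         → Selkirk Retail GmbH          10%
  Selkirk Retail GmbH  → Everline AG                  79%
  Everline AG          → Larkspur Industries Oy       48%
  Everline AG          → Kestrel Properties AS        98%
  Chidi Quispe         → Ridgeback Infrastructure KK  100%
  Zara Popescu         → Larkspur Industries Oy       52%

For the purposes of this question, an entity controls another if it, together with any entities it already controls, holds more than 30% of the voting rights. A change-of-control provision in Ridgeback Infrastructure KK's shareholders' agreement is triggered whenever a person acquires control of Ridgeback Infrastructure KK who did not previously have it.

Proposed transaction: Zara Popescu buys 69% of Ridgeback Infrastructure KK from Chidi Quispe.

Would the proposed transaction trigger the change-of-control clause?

The purchase adds only to Zara's holdings (Chidi's stake shrinks), so Zara is the only person who could newly come to control Ridgeback.
Zara holds 90% of Selkirk, so Zara controls Selkirk.
Selkirk holds 79% of Everline, so Zara controls Everline.
Everline holds 98% of Kestrel, so Zara controls Kestrel.
Zara and Everline together hold 52% + 48% = 100% of Larkspur, so Zara controls Larkspur.
Neither Zara nor any entity Zara controls holds any voting interest in Ridgeback.
So before the transaction, Zara does not control Ridgeback.
After the purchase, Zara holds 69% of Ridgeback directly, and Chidi's stake falls to 31%.
Zara holds 69% of Ridgeback, so Zara controls Ridgeback.
Zara did not control Ridgeback before and does after, so the clause is triggered.

Yes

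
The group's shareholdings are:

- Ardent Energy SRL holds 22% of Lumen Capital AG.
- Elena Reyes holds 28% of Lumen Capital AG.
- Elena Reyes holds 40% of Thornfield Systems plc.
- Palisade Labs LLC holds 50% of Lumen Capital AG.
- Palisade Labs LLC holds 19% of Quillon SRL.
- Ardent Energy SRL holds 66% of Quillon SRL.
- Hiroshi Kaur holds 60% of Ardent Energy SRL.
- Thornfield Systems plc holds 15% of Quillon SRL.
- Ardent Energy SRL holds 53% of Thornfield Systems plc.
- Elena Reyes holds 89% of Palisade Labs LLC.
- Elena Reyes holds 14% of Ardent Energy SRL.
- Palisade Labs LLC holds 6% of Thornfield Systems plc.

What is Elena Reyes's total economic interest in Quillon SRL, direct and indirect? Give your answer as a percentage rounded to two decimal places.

Elena reaches Quillon along 5 paths.
Via Thornfield: 40% × 15% = 6%.
Via Ardent → Thornfield: 14% × 53% × 15% = 1.113%.
Via Palisade → Thornfield: 89% × 6% × 15% = 0.801%.
Via Ardent: 14% × 66% = 9.24%.
Via Palisade: 89% × 19% = 16.91%.
Total: 6% + 1.113% + 0.801% + 9.24% + 16.91% = 34.064%.
Rounded: 34.06%.

34.06%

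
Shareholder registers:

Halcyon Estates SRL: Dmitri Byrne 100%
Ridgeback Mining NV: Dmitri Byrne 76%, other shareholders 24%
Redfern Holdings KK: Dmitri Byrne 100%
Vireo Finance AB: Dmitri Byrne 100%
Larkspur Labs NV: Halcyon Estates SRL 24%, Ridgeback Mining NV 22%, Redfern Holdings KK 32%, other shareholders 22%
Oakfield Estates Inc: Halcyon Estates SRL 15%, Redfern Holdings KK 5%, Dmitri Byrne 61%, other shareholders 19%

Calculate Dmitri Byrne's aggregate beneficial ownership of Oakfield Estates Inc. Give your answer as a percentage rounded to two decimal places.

81.00%

Dmitri reaches Oakfield along 3 paths.
Via Halcyon: 100% × 15% = 15%.
Via Redfern: 100% × 5% = 5%.
Direct stake: 61% = 61%.
Total: 15% + 5% + 61% = 81%.
Rounded: 81.00%.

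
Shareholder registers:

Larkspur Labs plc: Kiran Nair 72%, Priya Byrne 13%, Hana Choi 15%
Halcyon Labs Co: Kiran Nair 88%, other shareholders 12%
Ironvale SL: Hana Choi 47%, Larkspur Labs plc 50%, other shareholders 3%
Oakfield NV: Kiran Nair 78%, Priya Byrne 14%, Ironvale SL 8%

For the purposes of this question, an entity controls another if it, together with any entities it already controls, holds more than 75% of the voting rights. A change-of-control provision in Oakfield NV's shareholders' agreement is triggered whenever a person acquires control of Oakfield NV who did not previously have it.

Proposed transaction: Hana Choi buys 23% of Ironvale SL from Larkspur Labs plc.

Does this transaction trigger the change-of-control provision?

The purchase adds only to Hana's holdings (Larkspur's stake shrinks), so Hana is the only person who could newly come to control Oakfield.
Hana's largest direct stake is 47% in Ironvale, which does not meet the threshold, so Hana controls no company.
Neither Hana nor any entity Hana controls holds any voting interest in Oakfield.
So before the transaction, Hana does not control Oakfield.
After the purchase, Hana's direct stake in Ironvale rises to 47% + 23% = 70%, and Larkspur's stake falls to 27%.
Hana's side now holds 70% of Ironvale, not > 75%, so Hana still does not control Ironvale.
After the transaction, neither Hana nor any entity Hana controls holds a voting interest in Oakfield, so Hana still does not control it.
No new person acquires control, so the clause is not triggered.

No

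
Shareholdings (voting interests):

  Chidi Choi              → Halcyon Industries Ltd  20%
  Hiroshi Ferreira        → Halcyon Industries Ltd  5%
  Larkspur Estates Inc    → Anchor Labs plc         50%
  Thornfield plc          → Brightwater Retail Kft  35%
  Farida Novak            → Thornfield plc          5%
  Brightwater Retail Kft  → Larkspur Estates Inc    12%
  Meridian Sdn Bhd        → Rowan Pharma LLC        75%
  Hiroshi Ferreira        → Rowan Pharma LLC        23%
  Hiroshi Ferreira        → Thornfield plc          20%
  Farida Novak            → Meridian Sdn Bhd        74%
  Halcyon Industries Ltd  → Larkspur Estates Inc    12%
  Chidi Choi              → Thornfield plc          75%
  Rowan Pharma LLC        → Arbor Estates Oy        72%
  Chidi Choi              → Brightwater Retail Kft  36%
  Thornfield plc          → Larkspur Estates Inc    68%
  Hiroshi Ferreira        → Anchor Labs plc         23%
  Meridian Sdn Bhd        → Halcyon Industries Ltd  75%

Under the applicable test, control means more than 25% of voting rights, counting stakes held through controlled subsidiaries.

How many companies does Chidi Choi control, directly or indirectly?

Chidi holds 75% of Thornfield, so Chidi controls Thornfield.
Thornfield and Chidi together hold 35% + 36% = 71% of Brightwater, so Chidi controls Brightwater.
Thornfield and Brightwater together hold 68% + 12% = 80% of Larkspur, so Chidi controls Larkspur.
Larkspur holds 50% of Anchor, so Chidi controls Anchor.
No other company's threshold is met.
Chidi controls 4 companies.

4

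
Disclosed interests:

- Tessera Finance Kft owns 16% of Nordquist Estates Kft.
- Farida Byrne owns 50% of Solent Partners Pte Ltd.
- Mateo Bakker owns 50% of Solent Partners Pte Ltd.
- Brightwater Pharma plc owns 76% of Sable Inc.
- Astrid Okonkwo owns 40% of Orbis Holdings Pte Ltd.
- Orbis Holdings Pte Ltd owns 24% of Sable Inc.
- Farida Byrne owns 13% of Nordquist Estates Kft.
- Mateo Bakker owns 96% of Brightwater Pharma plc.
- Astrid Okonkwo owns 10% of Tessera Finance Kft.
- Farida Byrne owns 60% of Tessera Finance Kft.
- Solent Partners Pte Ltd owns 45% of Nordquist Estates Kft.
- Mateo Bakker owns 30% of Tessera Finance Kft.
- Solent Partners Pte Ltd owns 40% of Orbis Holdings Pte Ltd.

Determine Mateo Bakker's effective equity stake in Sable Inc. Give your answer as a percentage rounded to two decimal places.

Mateo reaches Sable along 2 paths.
Via Solent → Orbis: 50% × 40% × 24% = 4.8%.
Via Brightwater: 96% × 76% = 72.96%.
Total: 4.8% + 72.96% = 77.76%.

77.76%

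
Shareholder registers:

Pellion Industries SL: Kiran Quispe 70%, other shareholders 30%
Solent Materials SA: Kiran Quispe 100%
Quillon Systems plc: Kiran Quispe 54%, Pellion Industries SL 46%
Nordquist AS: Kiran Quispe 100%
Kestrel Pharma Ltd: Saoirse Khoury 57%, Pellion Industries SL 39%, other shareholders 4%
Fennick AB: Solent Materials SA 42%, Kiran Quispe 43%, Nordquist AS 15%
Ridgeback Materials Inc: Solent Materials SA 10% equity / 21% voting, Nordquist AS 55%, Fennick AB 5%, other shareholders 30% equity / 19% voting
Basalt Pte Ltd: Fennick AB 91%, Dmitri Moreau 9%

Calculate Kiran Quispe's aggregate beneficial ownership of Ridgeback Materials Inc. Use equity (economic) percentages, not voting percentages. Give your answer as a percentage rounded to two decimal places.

70.00%

Kiran reaches Ridgeback along 5 paths.
Via Solent: 100% × 10% = 10%.
Via Nordquist: 100% × 55% = 55%.
Via Solent → Fennick: 100% × 42% × 5% = 2.1%.
Via Fennick: 43% × 5% = 2.15%.
Via Nordquist → Fennick: 100% × 15% × 5% = 0.75%.
Total: 10% + 55% + 2.1% + 2.15% + 0.75% = 70%.
Rounded: 70.00%.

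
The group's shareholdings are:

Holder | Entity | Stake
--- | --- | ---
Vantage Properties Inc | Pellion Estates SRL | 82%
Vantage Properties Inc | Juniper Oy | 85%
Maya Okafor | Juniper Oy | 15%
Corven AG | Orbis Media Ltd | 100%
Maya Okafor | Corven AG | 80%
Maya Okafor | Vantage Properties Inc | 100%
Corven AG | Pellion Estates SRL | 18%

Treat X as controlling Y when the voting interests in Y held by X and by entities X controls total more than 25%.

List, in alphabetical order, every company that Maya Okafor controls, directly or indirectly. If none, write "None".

Corven AG, Juniper Oy, Orbis Media Ltd, Pellion Estates SRL, Vantage Properties Inc

Maya holds 100% of Vantage, so Maya controls Vantage.
Maya holds 80% of Corven, so Maya controls Corven.
Vantage and Corven together hold 82% + 18% = 100% of Pellion, so Maya controls Pellion.
Vantage and Maya together hold 85% + 15% = 100% of Juniper, so Maya controls Juniper.
Corven holds 100% of Orbis, so Maya controls Orbis.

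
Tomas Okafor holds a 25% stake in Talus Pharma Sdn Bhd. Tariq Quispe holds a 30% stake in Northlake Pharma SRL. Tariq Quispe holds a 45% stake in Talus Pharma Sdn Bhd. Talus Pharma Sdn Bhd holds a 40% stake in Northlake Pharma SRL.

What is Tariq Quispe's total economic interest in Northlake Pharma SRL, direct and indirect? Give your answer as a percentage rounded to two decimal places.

48.00%

Tariq reaches Northlake along 2 paths.
Direct stake: 30% = 30%.
Via Talus: 45% × 40% = 18%.
Total: 30% + 18% = 48%.
Rounded: 48.00%.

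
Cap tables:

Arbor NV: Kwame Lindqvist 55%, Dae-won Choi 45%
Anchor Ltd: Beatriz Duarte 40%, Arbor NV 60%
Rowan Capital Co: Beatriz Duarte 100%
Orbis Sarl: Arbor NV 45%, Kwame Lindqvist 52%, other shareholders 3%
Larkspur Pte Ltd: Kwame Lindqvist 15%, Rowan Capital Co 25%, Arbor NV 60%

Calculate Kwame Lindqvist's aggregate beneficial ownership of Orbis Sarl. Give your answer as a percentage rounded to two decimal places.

Kwame reaches Orbis along 2 paths.
Via Arbor: 55% × 45% = 24.75%.
Direct stake: 52% = 52%.
Total: 24.75% + 52% = 76.75%.

76.75%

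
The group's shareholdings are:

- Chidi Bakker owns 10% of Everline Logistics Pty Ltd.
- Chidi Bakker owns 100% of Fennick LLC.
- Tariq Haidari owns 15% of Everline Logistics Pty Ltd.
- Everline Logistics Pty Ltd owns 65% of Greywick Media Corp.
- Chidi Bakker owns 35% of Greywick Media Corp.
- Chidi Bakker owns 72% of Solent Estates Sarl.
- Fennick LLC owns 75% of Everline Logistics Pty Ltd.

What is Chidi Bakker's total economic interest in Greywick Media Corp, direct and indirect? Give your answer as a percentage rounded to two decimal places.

Chidi reaches Greywick along 3 paths.
Via Fennick → Everline: 100% × 75% × 65% = 48.75%.
Via Everline: 10% × 65% = 6.5%.
Direct stake: 35% = 35%.
Total: 48.75% + 6.5% + 35% = 90.25%.

90.25%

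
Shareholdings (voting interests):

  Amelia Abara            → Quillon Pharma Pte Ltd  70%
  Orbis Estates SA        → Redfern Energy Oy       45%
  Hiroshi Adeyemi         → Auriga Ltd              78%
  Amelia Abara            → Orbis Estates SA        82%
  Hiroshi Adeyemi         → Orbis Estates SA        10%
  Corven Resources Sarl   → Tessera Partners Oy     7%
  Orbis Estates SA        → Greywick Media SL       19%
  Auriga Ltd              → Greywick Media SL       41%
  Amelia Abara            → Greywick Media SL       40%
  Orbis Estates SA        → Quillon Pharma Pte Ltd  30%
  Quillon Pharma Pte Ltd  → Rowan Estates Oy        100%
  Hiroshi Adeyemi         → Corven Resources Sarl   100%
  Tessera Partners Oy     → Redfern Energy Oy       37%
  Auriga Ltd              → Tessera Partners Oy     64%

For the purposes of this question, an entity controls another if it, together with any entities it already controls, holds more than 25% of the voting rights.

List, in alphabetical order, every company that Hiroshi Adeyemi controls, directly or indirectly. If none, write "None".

Hiroshi holds 100% of Corven, so Hiroshi controls Corven.
Hiroshi holds 78% of Auriga, so Hiroshi controls Auriga.
Auriga and Corven together hold 64% + 7% = 71% of Tessera, so Hiroshi controls Tessera.
Auriga holds 41% of Greywick, so Hiroshi controls Greywick.
Tessera holds 37% of Redfern, so Hiroshi controls Redfern.
No other company's threshold is met.

Auriga Ltd, Corven Resources Sarl, Greywick Media SL, Redfern Energy Oy, Tessera Partners Oy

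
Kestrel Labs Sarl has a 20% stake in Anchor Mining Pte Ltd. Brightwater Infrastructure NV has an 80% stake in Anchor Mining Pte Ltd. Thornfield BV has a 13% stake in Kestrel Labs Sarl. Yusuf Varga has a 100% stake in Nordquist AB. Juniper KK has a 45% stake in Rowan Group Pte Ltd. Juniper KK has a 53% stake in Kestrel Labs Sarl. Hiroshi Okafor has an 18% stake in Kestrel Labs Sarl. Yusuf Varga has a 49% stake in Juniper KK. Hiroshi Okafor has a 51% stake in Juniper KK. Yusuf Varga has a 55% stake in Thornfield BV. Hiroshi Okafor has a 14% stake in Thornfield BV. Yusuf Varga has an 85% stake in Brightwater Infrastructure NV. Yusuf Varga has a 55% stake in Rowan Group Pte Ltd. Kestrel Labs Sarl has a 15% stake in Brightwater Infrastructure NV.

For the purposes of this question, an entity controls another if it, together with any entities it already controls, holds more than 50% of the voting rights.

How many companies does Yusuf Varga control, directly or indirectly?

Yusuf holds 55% of Thornfield, so Yusuf controls Thornfield.
Yusuf holds 100% of Nordquist, so Yusuf controls Nordquist.
Yusuf holds 85% of Brightwater, so Yusuf controls Brightwater.
Brightwater holds 80% of Anchor, so Yusuf controls Anchor.
Yusuf holds 55% of Rowan, so Yusuf controls Rowan.
No other company's threshold is met.
Yusuf controls 5 companies.

5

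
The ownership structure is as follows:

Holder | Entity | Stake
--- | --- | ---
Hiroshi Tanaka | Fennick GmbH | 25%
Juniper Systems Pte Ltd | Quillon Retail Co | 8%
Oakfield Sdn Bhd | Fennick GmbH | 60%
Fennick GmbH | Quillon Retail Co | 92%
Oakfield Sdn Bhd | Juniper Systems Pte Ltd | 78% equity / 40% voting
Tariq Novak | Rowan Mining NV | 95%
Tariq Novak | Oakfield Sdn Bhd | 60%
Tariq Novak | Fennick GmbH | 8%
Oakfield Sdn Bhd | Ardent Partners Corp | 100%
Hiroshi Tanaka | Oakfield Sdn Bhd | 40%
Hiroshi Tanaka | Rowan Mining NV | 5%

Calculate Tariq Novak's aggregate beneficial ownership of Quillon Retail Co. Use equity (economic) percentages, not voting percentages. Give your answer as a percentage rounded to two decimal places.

Tariq reaches Quillon along 3 paths.
Via Oakfield → Fennick: 60% × 60% × 92% = 33.12%.
Via Fennick: 8% × 92% = 7.36%.
Via Oakfield → Juniper: 60% × 78% × 8% = 3.744%.
Total: 33.12% + 7.36% + 3.744% = 44.224%.
Rounded: 44.22%.

44.22%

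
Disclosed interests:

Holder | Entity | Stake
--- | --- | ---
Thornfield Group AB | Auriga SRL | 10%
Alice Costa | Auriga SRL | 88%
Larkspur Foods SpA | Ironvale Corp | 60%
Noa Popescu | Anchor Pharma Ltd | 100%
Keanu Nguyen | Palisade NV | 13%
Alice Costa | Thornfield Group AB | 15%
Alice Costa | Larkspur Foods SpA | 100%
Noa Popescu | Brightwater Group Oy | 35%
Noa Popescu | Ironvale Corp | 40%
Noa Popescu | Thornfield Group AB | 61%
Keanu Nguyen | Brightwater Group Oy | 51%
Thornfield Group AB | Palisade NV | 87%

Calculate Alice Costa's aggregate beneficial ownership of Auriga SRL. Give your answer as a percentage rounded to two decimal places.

89.50%

Alice reaches Auriga along 2 paths.
Via Thornfield: 15% × 10% = 1.5%.
Direct stake: 88% = 88%.
Total: 1.5% + 88% = 89.5%.
Rounded: 89.50%.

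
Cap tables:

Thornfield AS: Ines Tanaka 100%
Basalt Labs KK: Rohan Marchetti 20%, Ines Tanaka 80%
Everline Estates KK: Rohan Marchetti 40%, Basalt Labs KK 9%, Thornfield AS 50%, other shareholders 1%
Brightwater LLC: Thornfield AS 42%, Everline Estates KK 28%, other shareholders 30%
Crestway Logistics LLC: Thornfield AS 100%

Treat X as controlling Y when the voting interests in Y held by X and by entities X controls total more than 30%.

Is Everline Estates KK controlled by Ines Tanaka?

Yes

Ines holds 80% of Basalt, so Ines controls Basalt.
Ines holds 100% of Thornfield, so Ines controls Thornfield.
Basalt and Thornfield together hold 9% + 50% = 59% of Everline, so Ines controls Everline.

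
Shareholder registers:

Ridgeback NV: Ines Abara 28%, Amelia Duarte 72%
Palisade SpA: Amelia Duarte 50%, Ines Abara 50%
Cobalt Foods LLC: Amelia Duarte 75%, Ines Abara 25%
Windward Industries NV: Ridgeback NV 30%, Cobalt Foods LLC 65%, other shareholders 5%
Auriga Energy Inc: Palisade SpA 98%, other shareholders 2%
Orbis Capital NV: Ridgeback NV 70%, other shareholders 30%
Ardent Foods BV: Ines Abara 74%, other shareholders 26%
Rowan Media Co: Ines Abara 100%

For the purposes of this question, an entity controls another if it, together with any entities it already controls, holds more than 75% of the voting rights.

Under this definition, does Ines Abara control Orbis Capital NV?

No

Ines holds 100% of Rowan, so Ines controls Rowan.
Neither Ines nor any entity Ines controls holds any voting interest in Orbis.
So Ines does not control Orbis.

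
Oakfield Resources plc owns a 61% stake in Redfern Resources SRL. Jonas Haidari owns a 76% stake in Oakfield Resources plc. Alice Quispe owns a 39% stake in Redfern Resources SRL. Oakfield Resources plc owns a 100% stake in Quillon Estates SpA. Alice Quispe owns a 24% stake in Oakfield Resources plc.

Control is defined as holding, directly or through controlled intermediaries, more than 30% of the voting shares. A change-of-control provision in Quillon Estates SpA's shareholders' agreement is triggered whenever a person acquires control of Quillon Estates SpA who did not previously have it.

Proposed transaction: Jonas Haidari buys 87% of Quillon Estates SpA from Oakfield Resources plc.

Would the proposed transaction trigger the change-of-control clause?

No

The purchase adds only to Jonas's holdings (Oakfield's stake shrinks), so Jonas is the only person who could newly come to control Quillon.
Jonas holds 76% of Oakfield, so Jonas controls Oakfield.
Oakfield holds 100% of Quillon, so Jonas controls Quillon.
So Jonas already controls Quillon before the transaction.
After the purchase, Jonas holds 87% of Quillon directly, and Oakfield's stake falls to 13%.
Jonas controlled Quillon already, so this is not a new person acquiring control; every other person's position is unchanged or reduced.
No new person acquires control, so the clause is not triggered.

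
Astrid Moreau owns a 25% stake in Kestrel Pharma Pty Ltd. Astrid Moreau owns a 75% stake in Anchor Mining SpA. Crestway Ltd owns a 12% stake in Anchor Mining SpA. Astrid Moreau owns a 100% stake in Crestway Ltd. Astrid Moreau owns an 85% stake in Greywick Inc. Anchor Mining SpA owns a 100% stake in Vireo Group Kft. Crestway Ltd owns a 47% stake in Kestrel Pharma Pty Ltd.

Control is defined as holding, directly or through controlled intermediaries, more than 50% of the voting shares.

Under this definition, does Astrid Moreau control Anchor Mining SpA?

Astrid holds 100% of Crestway, so Astrid controls Crestway.
Astrid and Crestway together hold 75% + 12% = 87% of Anchor, so Astrid controls Anchor.

Yes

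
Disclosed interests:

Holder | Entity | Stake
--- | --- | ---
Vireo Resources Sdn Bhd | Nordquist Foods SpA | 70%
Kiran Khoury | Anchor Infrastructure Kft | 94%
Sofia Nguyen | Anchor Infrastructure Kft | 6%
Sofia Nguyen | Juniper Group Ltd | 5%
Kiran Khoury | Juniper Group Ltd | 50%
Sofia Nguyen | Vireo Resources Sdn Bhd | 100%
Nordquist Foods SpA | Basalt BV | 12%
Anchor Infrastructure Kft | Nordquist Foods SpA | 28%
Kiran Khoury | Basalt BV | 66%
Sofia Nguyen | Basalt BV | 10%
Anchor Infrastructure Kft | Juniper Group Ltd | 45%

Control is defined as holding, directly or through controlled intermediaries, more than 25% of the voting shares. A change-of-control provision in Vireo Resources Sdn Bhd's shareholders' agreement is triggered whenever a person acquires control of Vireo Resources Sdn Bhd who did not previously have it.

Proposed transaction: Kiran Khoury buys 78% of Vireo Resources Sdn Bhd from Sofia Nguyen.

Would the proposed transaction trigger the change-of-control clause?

The purchase adds only to Kiran's holdings (Sofia's stake shrinks), so Kiran is the only person who could newly come to control Vireo.
Kiran holds 94% of Anchor, so Kiran controls Anchor.
Anchor holds 28% of Nordquist, so Kiran controls Nordquist.
Kiran and Anchor together hold 50% + 45% = 95% of Juniper, so Kiran controls Juniper.
Nordquist and Kiran together hold 12% + 66% = 78% of Basalt, so Kiran controls Basalt.
Neither Kiran nor any entity Kiran controls holds any voting interest in Vireo.
So before the transaction, Kiran does not control Vireo.
After the purchase, Kiran holds 78% of Vireo directly, and Sofia's stake falls to 22%.
Kiran holds 78% of Vireo, so Kiran controls Vireo.
Kiran did not control Vireo before and does after, so the clause is triggered.

Yes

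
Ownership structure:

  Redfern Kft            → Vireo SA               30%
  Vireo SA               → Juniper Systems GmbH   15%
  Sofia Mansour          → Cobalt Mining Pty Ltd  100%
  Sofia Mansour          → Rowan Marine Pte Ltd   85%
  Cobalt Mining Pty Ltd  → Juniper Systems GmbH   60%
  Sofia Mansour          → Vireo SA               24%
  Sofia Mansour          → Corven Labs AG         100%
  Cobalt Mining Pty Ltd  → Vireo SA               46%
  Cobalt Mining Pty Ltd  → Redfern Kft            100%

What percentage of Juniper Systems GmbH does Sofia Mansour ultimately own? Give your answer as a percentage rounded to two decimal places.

Sofia reaches Juniper along 4 paths.
Via Cobalt: 100% × 60% = 60%.
Via Vireo: 24% × 15% = 3.6%.
Via Cobalt → Vireo: 100% × 46% × 15% = 6.9%.
Via Cobalt → Redfern → Vireo: 100% × 100% × 30% × 15% = 4.5%.
Total: 60% + 3.6% + 6.9% + 4.5% = 75%.
Rounded: 75.00%.

75.00%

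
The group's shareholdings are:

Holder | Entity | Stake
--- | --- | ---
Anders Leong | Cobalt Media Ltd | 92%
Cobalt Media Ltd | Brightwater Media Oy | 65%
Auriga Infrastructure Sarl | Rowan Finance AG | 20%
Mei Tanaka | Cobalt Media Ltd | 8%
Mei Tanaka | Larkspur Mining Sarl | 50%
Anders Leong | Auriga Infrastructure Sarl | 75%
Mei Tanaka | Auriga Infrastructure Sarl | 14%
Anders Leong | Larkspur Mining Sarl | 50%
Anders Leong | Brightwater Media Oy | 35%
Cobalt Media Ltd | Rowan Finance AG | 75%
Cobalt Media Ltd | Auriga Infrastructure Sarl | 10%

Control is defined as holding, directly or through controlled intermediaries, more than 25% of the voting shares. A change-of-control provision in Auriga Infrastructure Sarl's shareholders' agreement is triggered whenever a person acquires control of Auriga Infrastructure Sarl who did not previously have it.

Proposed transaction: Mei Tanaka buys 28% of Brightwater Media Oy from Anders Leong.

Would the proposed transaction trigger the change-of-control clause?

No

The purchase adds only to Mei's holdings (Anders's stake shrinks), so Mei is the only person who could newly come to control Auriga.
Mei holds 50% of Larkspur, so Mei controls Larkspur.
In Auriga, Mei's side holds only 14%, not > 25%.
So before the transaction, Mei does not control Auriga.
After the purchase, Mei holds 28% of Brightwater directly, and Anders's stake falls to 7%.
Mei holds 28% of Brightwater, so Mei controls Brightwater.
After the transaction, Mei's side holds 14% of Auriga, not > 25%, so Mei still does not control Auriga.
No new person acquires control, so the clause is not triggered.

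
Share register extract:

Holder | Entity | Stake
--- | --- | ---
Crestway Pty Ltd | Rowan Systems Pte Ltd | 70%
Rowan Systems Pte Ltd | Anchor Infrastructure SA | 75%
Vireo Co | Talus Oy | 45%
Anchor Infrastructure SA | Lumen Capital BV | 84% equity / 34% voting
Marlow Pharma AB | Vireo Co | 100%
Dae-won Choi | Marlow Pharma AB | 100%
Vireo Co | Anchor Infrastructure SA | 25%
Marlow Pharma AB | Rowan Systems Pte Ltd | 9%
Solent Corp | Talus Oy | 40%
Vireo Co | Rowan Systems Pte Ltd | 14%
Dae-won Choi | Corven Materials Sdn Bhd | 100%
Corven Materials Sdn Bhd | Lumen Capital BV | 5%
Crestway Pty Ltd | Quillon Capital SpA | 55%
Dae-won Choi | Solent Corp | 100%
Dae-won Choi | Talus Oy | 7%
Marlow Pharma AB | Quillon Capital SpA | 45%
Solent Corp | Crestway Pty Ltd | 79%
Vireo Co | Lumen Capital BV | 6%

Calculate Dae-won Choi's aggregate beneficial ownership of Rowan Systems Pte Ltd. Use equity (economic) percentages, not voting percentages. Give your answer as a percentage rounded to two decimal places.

Dae-won reaches Rowan along 3 paths.
Via Marlow: 100% × 9% = 9%.
Via Solent → Crestway: 100% × 79% × 70% = 55.3%.
Via Marlow → Vireo: 100% × 100% × 14% = 14%.
Total: 9% + 55.3% + 14% = 78.3%.
Rounded: 78.30%.

78.30%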